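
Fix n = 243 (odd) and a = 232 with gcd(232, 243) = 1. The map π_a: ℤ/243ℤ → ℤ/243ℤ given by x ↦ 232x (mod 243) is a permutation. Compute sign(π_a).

Start at x=88: 88 → 4 → 199 → 241 → 22 → 1 → 232 → … (one orbit).
Decompose π into cycles: lengths [81, 81, 27, 27, 9, 9, 3, 3, 1, 1, 1] (11 cycles, including the fixed point 0).
Σ(ℓ_i−1) = 243−11 = 232; sign = (−1)^232 = +1.
Zolotarev: (232|243) = +1, matching the cycle-count sign.

+1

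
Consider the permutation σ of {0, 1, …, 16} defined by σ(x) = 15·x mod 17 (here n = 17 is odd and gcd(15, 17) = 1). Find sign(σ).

Start at x=9: 9 → 16 → 2 → 13 → 8 → 1 → 15 → … (one orbit).
The orbit structure of x ↦ 15x mod 17: 3 orbits of sizes [8, 8, 1].
Σ(ℓ_i−1) = 17−3 = 14; sign = (−1)^14 = +1.

+1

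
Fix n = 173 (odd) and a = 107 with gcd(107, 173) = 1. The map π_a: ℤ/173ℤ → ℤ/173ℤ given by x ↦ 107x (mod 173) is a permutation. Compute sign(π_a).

Trace 18: π^k(18) = [18, 23, 39, 21, 171, 132, 111] for k=0..6.
π_107 has 2 disjoint cycles with lengths [172, 1] on {0,…,172}.
2 cycles on 173: each ℓ→(−1)^(ℓ−1), product (−1)^171 = -1.

-1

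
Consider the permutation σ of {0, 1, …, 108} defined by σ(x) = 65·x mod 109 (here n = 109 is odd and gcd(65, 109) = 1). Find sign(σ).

-1

Start at x=11: 11 → 61 → 41 → 49 → 24 → 34 → 30 → … (one orbit).
The orbit structure of x ↦ 65x mod 109: 2 orbits of sizes [108, 1].
With 2 cycles on 109 points, sign = (−1)^{109−2} = -1.
Check: (65/109) = -1 by Zolotarev.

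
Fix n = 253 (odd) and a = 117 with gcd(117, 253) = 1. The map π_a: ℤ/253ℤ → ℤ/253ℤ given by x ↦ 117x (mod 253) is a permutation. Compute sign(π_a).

-1

Orbit of 219 under x↦117x: [219, 70, 94, 119, 8, 177, 216]… (length divides ord_253(117)).
Decompose π into cycles: lengths [110, 110, 11, 11, 10, 1] (6 cycles, including the fixed point 0).
sign(π) = (−1)^{n − #cycles} = (−1)^{253−6} = (−1)^247 = -1.
Via Zolotarev, sign(π_{117}) = (117|253) = -1.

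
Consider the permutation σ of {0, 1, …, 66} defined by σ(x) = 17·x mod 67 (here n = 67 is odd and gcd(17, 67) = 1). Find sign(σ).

Start at x=6: 6 → 35 → 59 → 65 → 33 → 25 → 23 → … (one orbit).
The orbit structure of x ↦ 17x mod 67: 3 orbits of sizes [33, 33, 1].
With 3 cycles on 67 points, sign = (−1)^{67−3} = +1.
Check: (17/67) = +1 by Zolotarev.

+1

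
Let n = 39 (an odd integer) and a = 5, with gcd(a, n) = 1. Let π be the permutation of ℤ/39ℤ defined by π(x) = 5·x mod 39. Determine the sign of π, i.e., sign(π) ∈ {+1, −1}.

+1

Orbit of 25 under x↦5x: [25, 8, 1, 5]… (length divides ord_39(5)).
The orbit structure of x ↦ 5x mod 39: 11 orbits of sizes [4, 4, 4, 4, 4, 4, 4, 4, 4, 2, 1].
With 11 cycles on 39 points, sign = (−1)^{39−11} = +1.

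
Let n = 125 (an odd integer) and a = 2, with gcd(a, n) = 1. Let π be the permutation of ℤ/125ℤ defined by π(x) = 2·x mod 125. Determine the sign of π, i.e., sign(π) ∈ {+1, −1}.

-1

Trace 68: π^k(68) = [68, 11, 22, 44, 88, 51, 102] for k=0..6.
4 cycles of lengths [100, 20, 4, 1].
4 cycles on 125: each ℓ→(−1)^(ℓ−1), product (−1)^121 = -1.
Via Zolotarev, sign(π_{2}) = (2|125) = -1.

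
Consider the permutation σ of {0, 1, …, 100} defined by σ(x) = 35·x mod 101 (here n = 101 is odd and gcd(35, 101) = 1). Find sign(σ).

Start at x=16: 16 → 55 → 6 → 8 → 78 → 3 → 4 → … (one orbit).
π_35 has 2 disjoint cycles with lengths [100, 1] on {0,…,100}.
sign(π) = (−1)^{n − #cycles} = (−1)^{101−2} = (−1)^99 = -1.

-1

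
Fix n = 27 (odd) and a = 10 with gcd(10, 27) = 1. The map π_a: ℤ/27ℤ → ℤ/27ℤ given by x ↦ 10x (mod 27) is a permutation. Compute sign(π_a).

+1

Start at x=1: 1 → 10 → 19 → 1 (one orbit).
π_10 has 15 disjoint cycles with lengths [3, 3, 3, 3, 3, 3, 1, 1, 1, 1, 1, 1, 1, 1, 1] on {0,…,26}.
With 15 cycles on 27 points, sign = (−1)^{27−15} = +1.
Zolotarev: (10|27) = +1, matching the cycle-count sign.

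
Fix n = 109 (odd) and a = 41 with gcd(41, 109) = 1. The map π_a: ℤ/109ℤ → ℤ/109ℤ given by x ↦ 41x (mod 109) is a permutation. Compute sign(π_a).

Start at x=63: 63 → 76 → 64 → 8 → 1 → 41 → 46 → … (one orbit).
The orbit structure of x ↦ 41x mod 109: 10 orbits of sizes [12, 12, 12, 12, 12, 12, 12, 12, 12, 1].
sign(π) = (−1)^{n − #cycles} = (−1)^{109−10} = (−1)^99 = -1.
Via Zolotarev, sign(π_{41}) = (41|109) = -1.

-1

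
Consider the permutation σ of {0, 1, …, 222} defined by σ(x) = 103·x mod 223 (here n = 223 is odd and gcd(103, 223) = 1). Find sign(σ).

-1

Orbit of 155 under x↦103x: [155, 132, 216, 171, 219, 34, 157]… (length divides ord_223(103)).
π_103 has 4 disjoint cycles with lengths [74, 74, 74, 1] on {0,…,222}.
sign(π) = (−1)^{n − #cycles} = (−1)^{223−4} = (−1)^219 = -1.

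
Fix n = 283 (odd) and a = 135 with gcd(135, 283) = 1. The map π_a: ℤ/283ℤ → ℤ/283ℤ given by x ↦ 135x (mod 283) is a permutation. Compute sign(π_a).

Orbit of 70 under x↦135x: [70, 111, 269, 91, 116, 95, 90]… (length divides ord_283(135)).
Decompose π into cycles: lengths [141, 141, 1] (3 cycles, including the fixed point 0).
Σ(ℓ_i−1) = 283−3 = 280; sign = (−1)^280 = +1.

+1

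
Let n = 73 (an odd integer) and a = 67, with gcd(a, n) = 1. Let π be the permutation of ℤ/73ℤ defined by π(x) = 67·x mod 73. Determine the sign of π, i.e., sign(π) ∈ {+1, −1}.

+1

Orbit of 69 under x↦67x: [69, 24, 2, 61, 72, 6, 37]… (length divides ord_73(67)).
π_67 has 3 disjoint cycles with lengths [36, 36, 1] on {0,…,72}.
With 3 cycles on 73 points, sign = (−1)^{73−3} = +1.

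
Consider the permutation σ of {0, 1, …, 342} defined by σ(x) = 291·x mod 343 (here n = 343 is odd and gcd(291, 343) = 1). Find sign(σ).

Start at x=277: 277 → 2 → 239 → 263 → 44 → 113 → 298 → … (one orbit).
Decompose π into cycles: lengths [147, 147, 21, 21, 3, 3, 1] (7 cycles, including the fixed point 0).
Σ(ℓ_i−1) = 343−7 = 336; sign = (−1)^336 = +1.

+1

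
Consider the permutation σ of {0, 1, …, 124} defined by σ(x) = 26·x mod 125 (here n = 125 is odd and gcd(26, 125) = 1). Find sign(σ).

+1

Orbit of 1 under x↦26x: [1, 26, 51, 76, 101]… (length divides ord_125(26)).
Cycle lengths of π_26 on ℤ/125ℤ: [5, 5, 5, 5, 5, 5, 5, 5, 5, 5, 5, 5, 5, 5, 5, 5, 5, 5, 5, 5, 1, 1, 1, 1, 1, 1, 1, 1, 1, 1, 1, 1, 1, 1, 1, 1, 1, 1, 1, 1, 1, 1, 1, 1, 1]; 45 cycles in total.
125 − 45 = 80 transpositions; sign(π) = (−1)^80 = +1.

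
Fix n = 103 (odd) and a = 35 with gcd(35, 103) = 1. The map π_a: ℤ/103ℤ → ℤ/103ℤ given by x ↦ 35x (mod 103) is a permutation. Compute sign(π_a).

Orbit of 100 under x↦35x: [100, 101, 33, 22, 49, 67, 79]… (length divides ord_103(35)).
Decompose π into cycles: lengths [102, 1] (2 cycles, including the fixed point 0).
With 2 cycles on 103 points, sign = (−1)^{103−2} = -1.
Check: (35/103) = -1 by Zolotarev.

-1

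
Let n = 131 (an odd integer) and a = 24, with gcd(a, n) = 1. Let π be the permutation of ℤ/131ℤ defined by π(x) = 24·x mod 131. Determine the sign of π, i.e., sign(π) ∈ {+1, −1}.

Orbit of 24 under x↦24x: [24, 52, 69, 84, 51, 45, 32]… (length divides ord_131(24)).
π_24 has 6 disjoint cycles with lengths [26, 26, 26, 26, 26, 1] on {0,…,130}.
n − c = 131 − 6 = 125; sign = (−1)^125 = -1.

-1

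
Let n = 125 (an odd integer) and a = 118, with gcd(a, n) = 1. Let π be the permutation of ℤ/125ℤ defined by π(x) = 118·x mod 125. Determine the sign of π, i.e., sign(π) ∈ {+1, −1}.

-1

Start at x=99: 99 → 57 → 101 → 43 → 74 → 107 → 1 → … (one orbit).
The orbit structure of x ↦ 118x mod 125: 12 orbits of sizes [20, 20, 20, 20, 20, 4, 4, 4, 4, 4, 4, 1].
Σ(ℓ_i−1) = 125−12 = 113; sign = (−1)^113 = -1.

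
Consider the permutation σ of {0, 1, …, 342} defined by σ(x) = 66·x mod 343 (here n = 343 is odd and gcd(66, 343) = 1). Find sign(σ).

Orbit of 160 under x↦66x: [160, 270, 327, 316, 276, 37, 41]… (length divides ord_343(66)).
The orbit structure of x ↦ 66x mod 343: 4 orbits of sizes [294, 42, 6, 1].
With 4 cycles on 343 points, sign = (−1)^{343−4} = -1.

-1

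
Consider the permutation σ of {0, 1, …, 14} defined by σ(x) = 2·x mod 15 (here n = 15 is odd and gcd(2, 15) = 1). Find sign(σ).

+1

Start at x=1: 1 → 2 → 4 → 8 → 1 (one orbit).
Cycle lengths of π_2 on ℤ/15ℤ: [4, 4, 4, 2, 1]; 5 cycles in total.
15 − 5 = 10 transpositions; sign(π) = (−1)^10 = +1.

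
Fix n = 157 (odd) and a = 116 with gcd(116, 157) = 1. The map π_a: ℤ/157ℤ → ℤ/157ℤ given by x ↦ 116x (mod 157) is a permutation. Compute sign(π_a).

-1

Trace 75: π^k(75) = [75, 65, 4, 150, 130, 8, 143] for k=0..6.
π_116 has 4 disjoint cycles with lengths [52, 52, 52, 1] on {0,…,156}.
4 cycles on 157: each ℓ→(−1)^(ℓ−1), product (−1)^153 = -1.
The Jacobi symbol (116|157) = -1 (Zolotarev) agrees.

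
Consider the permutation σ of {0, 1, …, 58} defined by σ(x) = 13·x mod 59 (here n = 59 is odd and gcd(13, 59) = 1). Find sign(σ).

Orbit of 45 under x↦13x: [45, 54, 53, 40, 48, 34, 29]… (length divides ord_59(13)).
π_13 has 2 disjoint cycles with lengths [58, 1] on {0,…,58}.
Σ(ℓ_i−1) = 59−2 = 57; sign = (−1)^57 = -1.

-1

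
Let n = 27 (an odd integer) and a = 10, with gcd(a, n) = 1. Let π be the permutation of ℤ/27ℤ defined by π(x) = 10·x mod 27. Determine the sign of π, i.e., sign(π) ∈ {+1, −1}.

Orbit of 19 under x↦10x: [19, 1, 10]… (length divides ord_27(10)).
Cycle type of π: 3×6 + 1×9; total 15 cycles.
15 cycles on 27: each ℓ→(−1)^(ℓ−1), product (−1)^12 = +1.
(10|27)_J = +1 (Zolotarev's lemma cross-check).

+1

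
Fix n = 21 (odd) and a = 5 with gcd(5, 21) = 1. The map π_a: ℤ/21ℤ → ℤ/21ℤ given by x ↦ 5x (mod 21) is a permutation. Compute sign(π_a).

+1

Start at x=17: 17 → 1 → 5 → 4 → 20 → 16 → 17 (one orbit).
Cycle lengths of π_5 on ℤ/21ℤ: [6, 6, 6, 2, 1]; 5 cycles in total.
With 5 cycles on 21 points, sign = (−1)^{21−5} = +1.
(5|21)_J = +1 (Zolotarev's lemma cross-check).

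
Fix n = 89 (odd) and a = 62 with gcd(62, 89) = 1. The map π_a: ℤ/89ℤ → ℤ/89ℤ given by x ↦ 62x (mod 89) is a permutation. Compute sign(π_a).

-1

Orbit of 26 under x↦62x: [26, 10, 86, 81, 38, 42, 23]… (length divides ord_89(62)).
Cycle type of π: 88 + 1; total 2 cycles.
89 − 2 = 87 transpositions; sign(π) = (−1)^87 = -1.
Check: (62/89) = -1 by Zolotarev.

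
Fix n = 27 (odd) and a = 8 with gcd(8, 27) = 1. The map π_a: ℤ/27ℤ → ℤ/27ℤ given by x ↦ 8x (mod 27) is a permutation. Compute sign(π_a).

-1

Start at x=1: 1 → 8 → 10 → 26 → 19 → 17 → 1 (one orbit).
Cycle type of π: 6×3 + 2×4 + 1; total 8 cycles.
Σ(ℓ_i−1) = 27−8 = 19; sign = (−1)^19 = -1.
(8|27)_J = -1 (Zolotarev's lemma cross-check).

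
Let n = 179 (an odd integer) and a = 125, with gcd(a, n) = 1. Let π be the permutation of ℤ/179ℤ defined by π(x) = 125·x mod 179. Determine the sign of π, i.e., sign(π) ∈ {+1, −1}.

Orbit of 5 under x↦125x: [5, 88, 81, 101, 95, 61, 107]… (length divides ord_179(125)).
3 cycles of lengths [89, 89, 1].
Σ(ℓ_i−1) = 179−3 = 176; sign = (−1)^176 = +1.
Zolotarev: (125|179) = +1, matching the cycle-count sign.

+1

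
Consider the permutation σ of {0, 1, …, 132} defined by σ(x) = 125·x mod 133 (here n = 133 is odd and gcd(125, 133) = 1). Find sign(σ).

Start at x=20: 20 → 106 → 83 → 1 → 125 → 64 → 20 (one orbit).
π_125 has 28 disjoint cycles with lengths [6, 6, 6, 6, 6, 6, 6, 6, 6, 6, 6, 6, 6, 6, 6, 6, 6, 6, 3, 3, 3, 3, 3, 3, 2, 2, 2, 1] on {0,…,132}.
133 − 28 = 105 transpositions; sign(π) = (−1)^105 = -1.

-1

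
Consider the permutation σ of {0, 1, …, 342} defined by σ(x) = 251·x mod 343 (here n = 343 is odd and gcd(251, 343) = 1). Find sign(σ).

-1

Start at x=216: 216 → 22 → 34 → 302 → 342 → 92 → 111 → … (one orbit).
The orbit structure of x ↦ 251x mod 343: 10 orbits of sizes [98, 98, 98, 14, 14, 14, 2, 2, 2, 1].
343 − 10 = 333 transpositions; sign(π) = (−1)^333 = -1.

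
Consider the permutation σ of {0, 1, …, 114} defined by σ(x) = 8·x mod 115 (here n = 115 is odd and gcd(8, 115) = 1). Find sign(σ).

-1

Start at x=2: 2 → 16 → 13 → 104 → 27 → 101 → 3 → … (one orbit).
π_8 has 6 disjoint cycles with lengths [44, 44, 11, 11, 4, 1] on {0,…,114}.
115 − 6 = 109 transpositions; sign(π) = (−1)^109 = -1.
(8|115)_J = -1 (Zolotarev's lemma cross-check).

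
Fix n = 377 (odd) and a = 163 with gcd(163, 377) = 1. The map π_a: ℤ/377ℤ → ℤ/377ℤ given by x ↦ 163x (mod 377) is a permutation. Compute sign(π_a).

Orbit of 173 under x↦163x: [173, 301, 53, 345, 62, 304, 165]… (length divides ord_377(163)).
The orbit structure of x ↦ 163x mod 377: 7 orbits of sizes [84, 84, 84, 84, 28, 12, 1].
Σ(ℓ_i−1) = 377−7 = 370; sign = (−1)^370 = +1.
The Jacobi symbol (163|377) = +1 (Zolotarev) agrees.

+1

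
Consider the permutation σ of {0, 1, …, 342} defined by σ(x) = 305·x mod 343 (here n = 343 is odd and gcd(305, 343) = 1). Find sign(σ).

+1

Trace 246: π^k(246) = [246, 256, 219, 253, 333, 37, 309] for k=0..6.
7 cycles of lengths [147, 147, 21, 21, 3, 3, 1].
Σ(ℓ_i−1) = 343−7 = 336; sign = (−1)^336 = +1.
The Jacobi symbol (305|343) = +1 (Zolotarev) agrees.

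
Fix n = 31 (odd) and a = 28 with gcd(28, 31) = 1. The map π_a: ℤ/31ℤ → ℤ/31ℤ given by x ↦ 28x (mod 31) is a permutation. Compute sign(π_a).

Orbit of 18 under x↦28x: [18, 8, 7, 10, 1, 28, 9]… (length divides ord_31(28)).
Cycle lengths of π_28 on ℤ/31ℤ: [15, 15, 1]; 3 cycles in total.
Σ(ℓ_i−1) = 31−3 = 28; sign = (−1)^28 = +1.

+1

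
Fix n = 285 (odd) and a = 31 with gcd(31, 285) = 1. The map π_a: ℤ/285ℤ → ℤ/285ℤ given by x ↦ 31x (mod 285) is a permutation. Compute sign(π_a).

-1

Orbit of 46 under x↦31x: [46, 1, 31, 106, 151, 121]… (length divides ord_285(31)).
Cycle type of π: 6×45 + 1×15; total 60 cycles.
n − c = 285 − 60 = 225; sign = (−1)^225 = -1.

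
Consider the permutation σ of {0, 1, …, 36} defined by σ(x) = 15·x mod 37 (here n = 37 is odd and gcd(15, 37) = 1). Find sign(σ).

-1

Trace 21: π^k(21) = [21, 19, 26, 20, 4, 23, 12] for k=0..6.
π_15 has 2 disjoint cycles with lengths [36, 1] on {0,…,36}.
Σ(ℓ_i−1) = 37−2 = 35; sign = (−1)^35 = -1.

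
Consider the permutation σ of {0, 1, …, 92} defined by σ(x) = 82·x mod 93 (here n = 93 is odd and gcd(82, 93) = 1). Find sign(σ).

Orbit of 10 under x↦82x: [10, 76, 1, 82, 28, 64, 40]… (length divides ord_93(82)).
Cycle lengths of π_82 on ℤ/93ℤ: [15, 15, 15, 15, 15, 15, 1, 1, 1]; 9 cycles in total.
93 − 9 = 84 transpositions; sign(π) = (−1)^84 = +1.

+1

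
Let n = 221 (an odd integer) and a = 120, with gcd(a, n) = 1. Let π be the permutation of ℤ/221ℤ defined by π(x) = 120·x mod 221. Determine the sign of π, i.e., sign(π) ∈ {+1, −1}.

Trace 35: π^k(35) = [35, 1, 120] for k=0..2.
Cycle type of π: 3×68 + 1×17; total 85 cycles.
With 85 cycles on 221 points, sign = (−1)^{221−85} = +1.
The Jacobi symbol (120|221) = +1 (Zolotarev) agrees.

+1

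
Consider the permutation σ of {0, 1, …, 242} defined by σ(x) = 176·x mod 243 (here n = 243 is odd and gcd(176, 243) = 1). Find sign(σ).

-1

Orbit of 103 under x↦176x: [103, 146, 181, 23, 160, 215, 175]… (length divides ord_243(176)).
The orbit structure of x ↦ 176x mod 243: 6 orbits of sizes [162, 54, 18, 6, 2, 1].
6 cycles on 243: each ℓ→(−1)^(ℓ−1), product (−1)^237 = -1.
(176|243)_J = -1 (Zolotarev's lemma cross-check).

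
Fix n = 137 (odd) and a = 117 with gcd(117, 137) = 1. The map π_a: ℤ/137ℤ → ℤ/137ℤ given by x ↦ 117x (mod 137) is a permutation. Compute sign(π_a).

-1

Orbit of 69 under x↦117x: [69, 127, 63, 110, 129, 23, 88]… (length divides ord_137(117)).
2 cycles of lengths [136, 1].
With 2 cycles on 137 points, sign = (−1)^{137−2} = -1.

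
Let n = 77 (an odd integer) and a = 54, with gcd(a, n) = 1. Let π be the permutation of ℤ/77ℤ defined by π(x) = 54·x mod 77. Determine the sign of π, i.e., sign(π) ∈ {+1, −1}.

+1

Orbit of 10 under x↦54x: [10, 1, 54, 67, 76, 23]… (length divides ord_77(54)).
The orbit structure of x ↦ 54x mod 77: 17 orbits of sizes [6, 6, 6, 6, 6, 6, 6, 6, 6, 6, 6, 2, 2, 2, 2, 2, 1].
Σ(ℓ_i−1) = 77−17 = 60; sign = (−1)^60 = +1.
The Jacobi symbol (54|77) = +1 (Zolotarev) agrees.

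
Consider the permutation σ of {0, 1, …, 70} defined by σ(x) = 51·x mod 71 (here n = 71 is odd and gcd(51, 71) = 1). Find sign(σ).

-1

Orbit of 41 under x↦51x: [41, 32, 70, 20, 26, 48, 34]… (length divides ord_71(51)).
The orbit structure of x ↦ 51x mod 71: 6 orbits of sizes [14, 14, 14, 14, 14, 1].
With 6 cycles on 71 points, sign = (−1)^{71−6} = -1.
Check: (51/71) = -1 by Zolotarev.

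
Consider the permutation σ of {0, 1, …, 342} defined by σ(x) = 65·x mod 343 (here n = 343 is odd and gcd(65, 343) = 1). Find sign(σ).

+1

Orbit of 268 under x↦65x: [268, 270, 57, 275, 39, 134, 135]… (length divides ord_343(65)).
The orbit structure of x ↦ 65x mod 343: 7 orbits of sizes [147, 147, 21, 21, 3, 3, 1].
7 cycles on 343: each ℓ→(−1)^(ℓ−1), product (−1)^336 = +1.
Zolotarev: (65|343) = +1, matching the cycle-count sign.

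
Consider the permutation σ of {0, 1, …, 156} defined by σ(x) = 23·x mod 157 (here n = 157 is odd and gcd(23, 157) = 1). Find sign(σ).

Start at x=75: 75 → 155 → 111 → 41 → 1 → 23 → 58 → … (one orbit).
Cycle type of π: 52×3 + 1; total 4 cycles.
4 cycles on 157: each ℓ→(−1)^(ℓ−1), product (−1)^153 = -1.

-1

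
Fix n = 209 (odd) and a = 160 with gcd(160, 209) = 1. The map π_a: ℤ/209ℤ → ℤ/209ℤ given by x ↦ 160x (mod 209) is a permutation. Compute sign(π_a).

Orbit of 58 under x↦160x: [58, 84, 64, 208, 49, 107, 191]… (length divides ord_209(160)).
Decompose π into cycles: lengths [30, 30, 30, 30, 30, 30, 10, 6, 6, 6, 1] (11 cycles, including the fixed point 0).
11 cycles on 209: each ℓ→(−1)^(ℓ−1), product (−1)^198 = +1.

+1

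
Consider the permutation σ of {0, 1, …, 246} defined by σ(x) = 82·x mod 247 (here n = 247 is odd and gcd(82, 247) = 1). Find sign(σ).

+1

Start at x=36: 36 → 235 → 4 → 81 → 220 → 9 → 244 → … (one orbit).
π_82 has 17 disjoint cycles with lengths [18, 18, 18, 18, 18, 18, 18, 18, 18, 18, 18, 18, 9, 9, 6, 6, 1] on {0,…,246}.
With 17 cycles on 247 points, sign = (−1)^{247−17} = +1.
The Jacobi symbol (82|247) = +1 (Zolotarev) agrees.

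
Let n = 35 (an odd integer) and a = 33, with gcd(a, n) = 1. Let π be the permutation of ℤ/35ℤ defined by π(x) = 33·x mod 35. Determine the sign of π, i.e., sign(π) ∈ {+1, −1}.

Start at x=16: 16 → 3 → 29 → 12 → 11 → 13 → 9 → … (one orbit).
π_33 has 5 disjoint cycles with lengths [12, 12, 6, 4, 1] on {0,…,34}.
n − c = 35 − 5 = 30; sign = (−1)^30 = +1.
Check: (33/35) = +1 by Zolotarev.

+1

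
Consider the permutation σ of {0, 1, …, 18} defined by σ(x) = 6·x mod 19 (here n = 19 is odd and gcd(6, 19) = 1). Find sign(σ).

Trace 9: π^k(9) = [9, 16, 1, 6, 17, 7, 4] for k=0..6.
π_6 has 3 disjoint cycles with lengths [9, 9, 1] on {0,…,18}.
3 cycles on 19: each ℓ→(−1)^(ℓ−1), product (−1)^16 = +1.
Zolotarev: (6|19) = +1, matching the cycle-count sign.

+1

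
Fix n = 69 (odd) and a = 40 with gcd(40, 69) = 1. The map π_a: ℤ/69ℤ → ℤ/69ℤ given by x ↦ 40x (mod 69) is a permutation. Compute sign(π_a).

-1

Start at x=25: 25 → 34 → 49 → 28 → 16 → 19 → 1 → … (one orbit).
Cycle type of π: 22×3 + 1×3; total 6 cycles.
n − c = 69 − 6 = 63; sign = (−1)^63 = -1.
Via Zolotarev, sign(π_{40}) = (40|69) = -1.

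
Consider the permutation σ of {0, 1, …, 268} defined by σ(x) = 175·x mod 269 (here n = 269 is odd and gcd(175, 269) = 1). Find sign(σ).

Trace 36: π^k(36) = [36, 113, 138, 209, 260, 39, 100] for k=0..6.
π_175 has 2 disjoint cycles with lengths [268, 1] on {0,…,268}.
269 − 2 = 267 transpositions; sign(π) = (−1)^267 = -1.
Via Zolotarev, sign(π_{175}) = (175|269) = -1.

-1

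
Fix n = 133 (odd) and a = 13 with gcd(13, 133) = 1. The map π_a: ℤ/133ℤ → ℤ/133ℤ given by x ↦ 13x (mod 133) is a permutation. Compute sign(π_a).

+1

Orbit of 27 under x↦13x: [27, 85, 41, 1, 13, 36, 69]… (length divides ord_133(13)).
Cycle lengths of π_13 on ℤ/133ℤ: [18, 18, 18, 18, 18, 18, 18, 2, 2, 2, 1]; 11 cycles in total.
Σ(ℓ_i−1) = 133−11 = 122; sign = (−1)^122 = +1.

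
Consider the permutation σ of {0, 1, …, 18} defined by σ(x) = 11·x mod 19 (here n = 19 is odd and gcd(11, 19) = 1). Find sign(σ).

+1

Start at x=7: 7 → 1 → 11 → 7 (one orbit).
π_11 has 7 disjoint cycles with lengths [3, 3, 3, 3, 3, 3, 1] on {0,…,18}.
Σ(ℓ_i−1) = 19−7 = 12; sign = (−1)^12 = +1.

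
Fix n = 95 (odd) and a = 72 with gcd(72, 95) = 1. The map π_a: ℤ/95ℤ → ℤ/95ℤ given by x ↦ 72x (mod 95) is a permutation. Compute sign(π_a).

+1

Trace 16: π^k(16) = [16, 12, 9, 78, 11, 32, 24] for k=0..6.
The orbit structure of x ↦ 72x mod 95: 5 orbits of sizes [36, 36, 18, 4, 1].
5 cycles on 95: each ℓ→(−1)^(ℓ−1), product (−1)^90 = +1.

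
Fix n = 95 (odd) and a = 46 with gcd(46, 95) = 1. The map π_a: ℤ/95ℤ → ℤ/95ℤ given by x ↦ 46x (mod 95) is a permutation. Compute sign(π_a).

Orbit of 1 under x↦46x: [1, 46, 26, 56, 11, 31]… (length divides ord_95(46)).
Cycle lengths of π_46 on ℤ/95ℤ: [6, 6, 6, 6, 6, 6, 6, 6, 6, 6, 6, 6, 6, 6, 6, 1, 1, 1, 1, 1]; 20 cycles in total.
20 cycles on 95: each ℓ→(−1)^(ℓ−1), product (−1)^75 = -1.
Check: (46/95) = -1 by Zolotarev.

-1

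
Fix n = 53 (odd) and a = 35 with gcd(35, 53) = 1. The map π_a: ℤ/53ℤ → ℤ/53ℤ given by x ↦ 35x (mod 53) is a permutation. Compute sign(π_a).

-1

Trace 40: π^k(40) = [40, 22, 28, 26, 9, 50, 1] for k=0..6.
The orbit structure of x ↦ 35x mod 53: 2 orbits of sizes [52, 1].
2 cycles on 53: each ℓ→(−1)^(ℓ−1), product (−1)^51 = -1.
The Jacobi symbol (35|53) = -1 (Zolotarev) agrees.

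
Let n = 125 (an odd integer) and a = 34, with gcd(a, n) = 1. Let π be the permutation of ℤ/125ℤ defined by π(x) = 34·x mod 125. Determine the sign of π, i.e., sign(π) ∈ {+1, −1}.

Orbit of 71 under x↦34x: [71, 39, 76, 84, 106, 104, 36]… (length divides ord_125(34)).
π_34 has 7 disjoint cycles with lengths [50, 50, 10, 10, 2, 2, 1] on {0,…,124}.
With 7 cycles on 125 points, sign = (−1)^{125−7} = +1.

+1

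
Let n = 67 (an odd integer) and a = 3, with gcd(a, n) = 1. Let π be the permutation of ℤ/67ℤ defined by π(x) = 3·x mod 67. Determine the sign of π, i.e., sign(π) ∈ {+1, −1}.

Start at x=52: 52 → 22 → 66 → 64 → 58 → 40 → 53 → … (one orbit).
The orbit structure of x ↦ 3x mod 67: 4 orbits of sizes [22, 22, 22, 1].
Σ(ℓ_i−1) = 67−4 = 63; sign = (−1)^63 = -1.

-1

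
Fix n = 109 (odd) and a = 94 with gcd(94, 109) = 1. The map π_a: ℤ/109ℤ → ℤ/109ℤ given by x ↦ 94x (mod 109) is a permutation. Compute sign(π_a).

Orbit of 84 under x↦94x: [84, 48, 43, 9, 83, 63, 36]… (length divides ord_109(94)).
Cycle type of π: 54×2 + 1; total 3 cycles.
With 3 cycles on 109 points, sign = (−1)^{109−3} = +1.

+1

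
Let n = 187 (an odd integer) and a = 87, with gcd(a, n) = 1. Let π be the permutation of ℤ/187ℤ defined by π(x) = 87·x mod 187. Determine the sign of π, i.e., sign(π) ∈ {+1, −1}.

-1

Trace 89: π^k(89) = [89, 76, 67, 32, 166, 43, 1] for k=0..6.
Cycle lengths of π_87 on ℤ/187ℤ: [8, 8, 8, 8, 8, 8, 8, 8, 8, 8, 8, 8, 8, 8, 8, 8, 8, 8, 8, 8, 8, 8, 2, 2, 2, 2, 2, 1]; 28 cycles in total.
Σ(ℓ_i−1) = 187−28 = 159; sign = (−1)^159 = -1.
Check: (87/187) = -1 by Zolotarev.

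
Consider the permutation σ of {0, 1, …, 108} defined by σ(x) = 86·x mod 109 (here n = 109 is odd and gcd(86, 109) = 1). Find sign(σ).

Trace 71: π^k(71) = [71, 2, 63, 77, 82, 76, 105] for k=0..6.
4 cycles of lengths [36, 36, 36, 1].
n − c = 109 − 4 = 105; sign = (−1)^105 = -1.
Check: (86/109) = -1 by Zolotarev.

-1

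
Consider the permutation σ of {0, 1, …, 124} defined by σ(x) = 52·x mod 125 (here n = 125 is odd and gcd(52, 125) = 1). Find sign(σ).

-1

Trace 57: π^k(57) = [57, 89, 3, 31, 112, 74, 98] for k=0..6.
π_52 has 4 disjoint cycles with lengths [100, 20, 4, 1] on {0,…,124}.
125 − 4 = 121 transpositions; sign(π) = (−1)^121 = -1.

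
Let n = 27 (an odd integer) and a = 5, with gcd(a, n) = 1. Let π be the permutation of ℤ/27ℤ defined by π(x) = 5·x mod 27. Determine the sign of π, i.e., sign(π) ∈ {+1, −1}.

Orbit of 22 under x↦5x: [22, 2, 10, 23, 7, 8, 13]… (length divides ord_27(5)).
Cycle type of π: 18 + 6 + 2 + 1; total 4 cycles.
27 − 4 = 23 transpositions; sign(π) = (−1)^23 = -1.
(5|27)_J = -1 (Zolotarev's lemma cross-check).

-1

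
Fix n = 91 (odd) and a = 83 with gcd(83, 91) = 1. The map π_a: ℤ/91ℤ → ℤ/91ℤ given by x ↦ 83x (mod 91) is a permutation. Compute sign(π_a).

+1

Orbit of 64 under x↦83x: [64, 34, 1, 83]… (length divides ord_91(83)).
Cycle lengths of π_83 on ℤ/91ℤ: [4, 4, 4, 4, 4, 4, 4, 4, 4, 4, 4, 4, 4, 4, 4, 4, 4, 4, 4, 4, 4, 2, 2, 2, 1]; 25 cycles in total.
Σ(ℓ_i−1) = 91−25 = 66; sign = (−1)^66 = +1.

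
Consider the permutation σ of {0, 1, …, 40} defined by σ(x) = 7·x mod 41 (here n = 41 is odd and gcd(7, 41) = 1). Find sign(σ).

Start at x=26: 26 → 18 → 3 → 21 → 24 → 4 → 28 → … (one orbit).
Decompose π into cycles: lengths [40, 1] (2 cycles, including the fixed point 0).
n − c = 41 − 2 = 39; sign = (−1)^39 = -1.

-1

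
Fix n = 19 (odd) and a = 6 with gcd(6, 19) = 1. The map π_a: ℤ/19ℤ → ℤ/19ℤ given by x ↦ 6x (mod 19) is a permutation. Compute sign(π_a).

Orbit of 7 under x↦6x: [7, 4, 5, 11, 9, 16, 1]… (length divides ord_19(6)).
3 cycles of lengths [9, 9, 1].
Σ(ℓ_i−1) = 19−3 = 16; sign = (−1)^16 = +1.
Check: (6/19) = +1 by Zolotarev.

+1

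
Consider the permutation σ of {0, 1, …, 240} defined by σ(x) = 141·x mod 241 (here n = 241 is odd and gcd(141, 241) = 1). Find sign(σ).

+1

Start at x=58: 58 → 225 → 154 → 24 → 10 → 205 → 226 → … (one orbit).
Cycle lengths of π_141 on ℤ/241ℤ: [30, 30, 30, 30, 30, 30, 30, 30, 1]; 9 cycles in total.
sign(π) = (−1)^{n − #cycles} = (−1)^{241−9} = (−1)^232 = +1.
Via Zolotarev, sign(π_{141}) = (141|241) = +1.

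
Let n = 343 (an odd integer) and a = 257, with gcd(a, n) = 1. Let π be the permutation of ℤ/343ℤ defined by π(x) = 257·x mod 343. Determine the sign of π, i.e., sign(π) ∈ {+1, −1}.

-1

Orbit of 61 under x↦257x: [61, 242, 111, 58, 157, 218, 117]… (length divides ord_343(257)).
4 cycles of lengths [294, 42, 6, 1].
Σ(ℓ_i−1) = 343−4 = 339; sign = (−1)^339 = -1.
Zolotarev: (257|343) = -1, matching the cycle-count sign.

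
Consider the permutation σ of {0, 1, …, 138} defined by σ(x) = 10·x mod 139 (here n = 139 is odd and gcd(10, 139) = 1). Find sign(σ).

Orbit of 106 under x↦10x: [106, 87, 36, 82, 125, 138, 129]… (length divides ord_139(10)).
Decompose π into cycles: lengths [46, 46, 46, 1] (4 cycles, including the fixed point 0).
4 cycles on 139: each ℓ→(−1)^(ℓ−1), product (−1)^135 = -1.
Zolotarev: (10|139) = -1, matching the cycle-count sign.

-1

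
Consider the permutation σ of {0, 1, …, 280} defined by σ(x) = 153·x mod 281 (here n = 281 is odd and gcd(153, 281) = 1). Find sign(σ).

+1

Trace 232: π^k(232) = [232, 90, 1, 153, 86] for k=0..4.
The orbit structure of x ↦ 153x mod 281: 57 orbits of sizes [5, 5, 5, 5, 5, 5, 5, 5, 5, 5, 5, 5, 5, 5, 5, 5, 5, 5, 5, 5, 5, 5, 5, 5, 5, 5, 5, 5, 5, 5, 5, 5, 5, 5, 5, 5, 5, 5, 5, 5, 5, 5, 5, 5, 5, 5, 5, 5, 5, 5, 5, 5, 5, 5, 5, 5, 1].
With 57 cycles on 281 points, sign = (−1)^{281−57} = +1.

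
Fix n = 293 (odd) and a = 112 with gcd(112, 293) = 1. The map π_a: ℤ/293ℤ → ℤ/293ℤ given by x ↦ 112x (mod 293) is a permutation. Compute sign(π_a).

-1

Start at x=50: 50 → 33 → 180 → 236 → 62 → 205 → 106 → … (one orbit).
2 cycles of lengths [292, 1].
Σ(ℓ_i−1) = 293−2 = 291; sign = (−1)^291 = -1.
Zolotarev: (112|293) = -1, matching the cycle-count sign.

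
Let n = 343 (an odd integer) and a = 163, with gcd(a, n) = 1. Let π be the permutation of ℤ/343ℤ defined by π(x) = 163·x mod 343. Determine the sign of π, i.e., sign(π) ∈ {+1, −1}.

+1

Start at x=50: 50 → 261 → 11 → 78 → 23 → 319 → 204 → … (one orbit).
The orbit structure of x ↦ 163x mod 343: 7 orbits of sizes [147, 147, 21, 21, 3, 3, 1].
343 − 7 = 336 transpositions; sign(π) = (−1)^336 = +1.
Check: (163/343) = +1 by Zolotarev.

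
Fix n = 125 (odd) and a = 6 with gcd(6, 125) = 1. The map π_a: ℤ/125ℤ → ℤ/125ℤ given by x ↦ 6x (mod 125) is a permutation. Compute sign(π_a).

Start at x=121: 121 → 101 → 106 → 11 → 66 → 21 → 1 → … (one orbit).
13 cycles of lengths [25, 25, 25, 25, 5, 5, 5, 5, 1, 1, 1, 1, 1].
n − c = 125 − 13 = 112; sign = (−1)^112 = +1.
Via Zolotarev, sign(π_{6}) = (6|125) = +1.

+1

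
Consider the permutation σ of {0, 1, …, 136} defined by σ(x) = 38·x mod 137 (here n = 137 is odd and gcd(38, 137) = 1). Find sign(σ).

Start at x=1: 1 → 38 → 74 → 72 → 133 → 122 → 115 → … (one orbit).
Decompose π into cycles: lengths [17, 17, 17, 17, 17, 17, 17, 17, 1] (9 cycles, including the fixed point 0).
With 9 cycles on 137 points, sign = (−1)^{137−9} = +1.
Check: (38/137) = +1 by Zolotarev.

+1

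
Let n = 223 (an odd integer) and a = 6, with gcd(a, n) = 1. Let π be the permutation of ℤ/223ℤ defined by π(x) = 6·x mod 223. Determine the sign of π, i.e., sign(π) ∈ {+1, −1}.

-1

Trace 166: π^k(166) = [166, 104, 178, 176, 164, 92, 106] for k=0..6.
Decompose π into cycles: lengths [222, 1] (2 cycles, including the fixed point 0).
n − c = 223 − 2 = 221; sign = (−1)^221 = -1.
(6|223)_J = -1 (Zolotarev's lemma cross-check).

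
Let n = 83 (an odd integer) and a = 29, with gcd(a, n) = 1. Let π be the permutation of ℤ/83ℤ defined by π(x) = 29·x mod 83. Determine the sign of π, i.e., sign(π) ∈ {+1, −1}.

Trace 68: π^k(68) = [68, 63, 1, 29, 11, 70, 38] for k=0..6.
Cycle lengths of π_29 on ℤ/83ℤ: [41, 41, 1]; 3 cycles in total.
83 − 3 = 80 transpositions; sign(π) = (−1)^80 = +1.
Via Zolotarev, sign(π_{29}) = (29|83) = +1.

+1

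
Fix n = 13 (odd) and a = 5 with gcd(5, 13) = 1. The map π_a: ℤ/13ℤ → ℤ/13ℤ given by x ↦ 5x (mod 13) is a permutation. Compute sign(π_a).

-1

Trace 8: π^k(8) = [8, 1, 5, 12] for k=0..3.
Decompose π into cycles: lengths [4, 4, 4, 1] (4 cycles, including the fixed point 0).
n − c = 13 − 4 = 9; sign = (−1)^9 = -1.
The Jacobi symbol (5|13) = -1 (Zolotarev) agrees.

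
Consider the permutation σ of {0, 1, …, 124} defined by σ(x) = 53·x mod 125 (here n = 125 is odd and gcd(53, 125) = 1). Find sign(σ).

Trace 22: π^k(22) = [22, 41, 48, 44, 82, 96, 88] for k=0..6.
Decompose π into cycles: lengths [100, 20, 4, 1] (4 cycles, including the fixed point 0).
sign(π) = (−1)^{n − #cycles} = (−1)^{125−4} = (−1)^121 = -1.
(53|125)_J = -1 (Zolotarev's lemma cross-check).

-1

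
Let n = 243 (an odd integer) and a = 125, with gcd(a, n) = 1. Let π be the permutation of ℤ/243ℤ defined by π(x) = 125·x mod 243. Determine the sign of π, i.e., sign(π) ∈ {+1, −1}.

Start at x=116: 116 → 163 → 206 → 235 → 215 → 145 → 143 → … (one orbit).
Cycle lengths of π_125 on ℤ/243ℤ: [54, 54, 54, 18, 18, 18, 6, 6, 6, 2, 2, 2, 2, 1]; 14 cycles in total.
Σ(ℓ_i−1) = 243−14 = 229; sign = (−1)^229 = -1.
Via Zolotarev, sign(π_{125}) = (125|243) = -1.

-1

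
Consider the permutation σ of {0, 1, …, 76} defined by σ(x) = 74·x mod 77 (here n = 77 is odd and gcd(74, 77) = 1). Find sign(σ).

-1

Start at x=72: 72 → 15 → 32 → 58 → 57 → 60 → 51 → … (one orbit).
Decompose π into cycles: lengths [30, 30, 10, 3, 3, 1] (6 cycles, including the fixed point 0).
77 − 6 = 71 transpositions; sign(π) = (−1)^71 = -1.
Zolotarev: (74|77) = -1, matching the cycle-count sign.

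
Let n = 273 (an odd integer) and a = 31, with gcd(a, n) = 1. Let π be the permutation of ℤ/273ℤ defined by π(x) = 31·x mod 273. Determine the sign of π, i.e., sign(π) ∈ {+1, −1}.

Start at x=25: 25 → 229 → 1 → 31 → 142 → 34 → 235 → … (one orbit).
Decompose π into cycles: lengths [12, 12, 12, 12, 12, 12, 12, 12, 12, 12, 12, 12, 12, 12, 12, 12, 12, 12, 6, 6, 6, 4, 4, 4, 4, 4, 4, 4, 4, 4, 1, 1, 1] (33 cycles, including the fixed point 0).
n − c = 273 − 33 = 240; sign = (−1)^240 = +1.
The Jacobi symbol (31|273) = +1 (Zolotarev) agrees.

+1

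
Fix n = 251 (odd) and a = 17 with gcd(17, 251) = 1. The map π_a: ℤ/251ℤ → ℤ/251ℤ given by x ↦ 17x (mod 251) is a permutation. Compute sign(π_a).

Trace 60: π^k(60) = [60, 16, 21, 106, 45, 12, 204] for k=0..6.
Cycle lengths of π_17 on ℤ/251ℤ: [125, 125, 1]; 3 cycles in total.
sign(π) = (−1)^{n − #cycles} = (−1)^{251−3} = (−1)^248 = +1.
Via Zolotarev, sign(π_{17}) = (17|251) = +1.

+1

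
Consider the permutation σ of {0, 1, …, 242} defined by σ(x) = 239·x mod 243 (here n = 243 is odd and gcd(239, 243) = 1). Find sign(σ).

Start at x=22: 22 → 155 → 109 → 50 → 43 → 71 → 202 → … (one orbit).
The orbit structure of x ↦ 239x mod 243: 6 orbits of sizes [162, 54, 18, 6, 2, 1].
Σ(ℓ_i−1) = 243−6 = 237; sign = (−1)^237 = -1.

-1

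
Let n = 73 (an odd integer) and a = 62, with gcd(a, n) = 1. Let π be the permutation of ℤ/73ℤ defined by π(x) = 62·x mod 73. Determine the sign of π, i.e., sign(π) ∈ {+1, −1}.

-1

Trace 37: π^k(37) = [37, 31, 24, 28, 57, 30, 35] for k=0..6.
Decompose π into cycles: lengths [72, 1] (2 cycles, including the fixed point 0).
Σ(ℓ_i−1) = 73−2 = 71; sign = (−1)^71 = -1.
Check: (62/73) = -1 by Zolotarev.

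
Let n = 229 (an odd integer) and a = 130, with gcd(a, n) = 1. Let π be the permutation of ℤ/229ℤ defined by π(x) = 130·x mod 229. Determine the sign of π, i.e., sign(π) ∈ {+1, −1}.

Start at x=27: 27 → 75 → 132 → 214 → 111 → 3 → 161 → … (one orbit).
π_130 has 5 disjoint cycles with lengths [57, 57, 57, 57, 1] on {0,…,228}.
sign(π) = (−1)^{n − #cycles} = (−1)^{229−5} = (−1)^224 = +1.
(130|229)_J = +1 (Zolotarev's lemma cross-check).

+1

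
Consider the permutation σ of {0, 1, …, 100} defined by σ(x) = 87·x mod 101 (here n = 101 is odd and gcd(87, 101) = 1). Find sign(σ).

+1

Trace 36: π^k(36) = [36, 1, 87, 95, 84] for k=0..4.
Cycle lengths of π_87 on ℤ/101ℤ: [5, 5, 5, 5, 5, 5, 5, 5, 5, 5, 5, 5, 5, 5, 5, 5, 5, 5, 5, 5, 1]; 21 cycles in total.
sign(π) = (−1)^{n − #cycles} = (−1)^{101−21} = (−1)^80 = +1.
(87|101)_J = +1 (Zolotarev's lemma cross-check).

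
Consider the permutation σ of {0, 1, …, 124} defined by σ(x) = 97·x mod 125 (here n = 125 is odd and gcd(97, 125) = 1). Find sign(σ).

-1

Trace 79: π^k(79) = [79, 38, 61, 42, 74, 53, 16] for k=0..6.
Cycle lengths of π_97 on ℤ/125ℤ: [100, 20, 4, 1]; 4 cycles in total.
4 cycles on 125: each ℓ→(−1)^(ℓ−1), product (−1)^121 = -1.
Via Zolotarev, sign(π_{97}) = (97|125) = -1.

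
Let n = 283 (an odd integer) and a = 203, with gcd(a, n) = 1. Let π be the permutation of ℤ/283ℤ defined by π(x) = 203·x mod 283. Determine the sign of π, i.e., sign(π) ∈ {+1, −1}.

+1

Trace 51: π^k(51) = [51, 165, 101, 127, 28, 24, 61] for k=0..6.
Cycle lengths of π_203 on ℤ/283ℤ: [141, 141, 1]; 3 cycles in total.
n − c = 283 − 3 = 280; sign = (−1)^280 = +1.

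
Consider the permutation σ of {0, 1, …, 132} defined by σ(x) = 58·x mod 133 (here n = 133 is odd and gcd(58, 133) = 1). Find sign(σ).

+1

Trace 58: π^k(58) = [58, 39, 1] for k=0..2.
π_58 has 57 disjoint cycles with lengths [3, 3, 3, 3, 3, 3, 3, 3, 3, 3, 3, 3, 3, 3, 3, 3, 3, 3, 3, 3, 3, 3, 3, 3, 3, 3, 3, 3, 3, 3, 3, 3, 3, 3, 3, 3, 3, 3, 1, 1, 1, 1, 1, 1, 1, 1, 1, 1, 1, 1, 1, 1, 1, 1, 1, 1, 1] on {0,…,132}.
n − c = 133 − 57 = 76; sign = (−1)^76 = +1.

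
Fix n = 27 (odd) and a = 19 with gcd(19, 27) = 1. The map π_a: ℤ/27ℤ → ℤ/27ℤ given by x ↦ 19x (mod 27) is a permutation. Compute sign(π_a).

+1

Trace 10: π^k(10) = [10, 1, 19] for k=0..2.
Cycle type of π: 3×6 + 1×9; total 15 cycles.
With 15 cycles on 27 points, sign = (−1)^{27−15} = +1.
Via Zolotarev, sign(π_{19}) = (19|27) = +1.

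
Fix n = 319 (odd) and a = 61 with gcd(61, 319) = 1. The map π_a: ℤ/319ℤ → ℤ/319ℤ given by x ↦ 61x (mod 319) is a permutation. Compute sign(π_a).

Trace 2: π^k(2) = [2, 122, 105, 25, 249, 196, 153] for k=0..6.
Cycle type of π: 140×2 + 28 + 10 + 1; total 5 cycles.
With 5 cycles on 319 points, sign = (−1)^{319−5} = +1.

+1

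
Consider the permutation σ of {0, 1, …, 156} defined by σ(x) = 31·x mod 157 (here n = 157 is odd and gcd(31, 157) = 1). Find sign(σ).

+1

Start at x=105: 105 → 115 → 111 → 144 → 68 → 67 → 36 → … (one orbit).
Cycle lengths of π_31 on ℤ/157ℤ: [78, 78, 1]; 3 cycles in total.
3 cycles on 157: each ℓ→(−1)^(ℓ−1), product (−1)^154 = +1.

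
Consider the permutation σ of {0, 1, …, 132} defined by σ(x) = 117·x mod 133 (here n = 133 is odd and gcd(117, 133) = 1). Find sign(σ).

Trace 25: π^k(25) = [25, 132, 16, 10, 106, 33, 4] for k=0..6.
Cycle lengths of π_117 on ℤ/133ℤ: [18, 18, 18, 18, 18, 18, 18, 6, 1]; 9 cycles in total.
133 − 9 = 124 transpositions; sign(π) = (−1)^124 = +1.
Zolotarev: (117|133) = +1, matching the cycle-count sign.

+1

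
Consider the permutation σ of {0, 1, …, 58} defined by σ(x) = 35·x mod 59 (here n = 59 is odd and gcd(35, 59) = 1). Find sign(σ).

+1

Trace 29: π^k(29) = [29, 12, 7, 9, 20, 51, 15] for k=0..6.
Cycle lengths of π_35 on ℤ/59ℤ: [29, 29, 1]; 3 cycles in total.
With 3 cycles on 59 points, sign = (−1)^{59−3} = +1.
The Jacobi symbol (35|59) = +1 (Zolotarev) agrees.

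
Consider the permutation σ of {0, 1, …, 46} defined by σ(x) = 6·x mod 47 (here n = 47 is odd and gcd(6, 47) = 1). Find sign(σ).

+1

Start at x=2: 2 → 12 → 25 → 9 → 7 → 42 → 17 → … (one orbit).
Decompose π into cycles: lengths [23, 23, 1] (3 cycles, including the fixed point 0).
47 − 3 = 44 transpositions; sign(π) = (−1)^44 = +1.
Check: (6/47) = +1 by Zolotarev.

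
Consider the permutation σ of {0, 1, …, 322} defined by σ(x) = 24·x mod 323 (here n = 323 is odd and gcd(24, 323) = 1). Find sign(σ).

-1

Orbit of 6 under x↦24x: [6, 144, 226, 256, 7, 168, 156]… (length divides ord_323(24)).
Cycle type of π: 144×2 + 16 + 9×2 + 1; total 6 cycles.
Σ(ℓ_i−1) = 323−6 = 317; sign = (−1)^317 = -1.
The Jacobi symbol (24|323) = -1 (Zolotarev) agrees.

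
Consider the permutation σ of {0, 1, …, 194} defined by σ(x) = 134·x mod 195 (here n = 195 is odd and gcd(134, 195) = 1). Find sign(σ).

Trace 194: π^k(194) = [194, 61, 179, 1, 134, 16] for k=0..5.
Decompose π into cycles: lengths [6, 6, 6, 6, 6, 6, 6, 6, 6, 6, 6, 6, 6, 6, 6, 6, 6, 6, 6, 6, 6, 6, 6, 6, 6, 6, 6, 6, 6, 6, 2, 2, 2, 2, 2, 2, 2, 1] (38 cycles, including the fixed point 0).
38 cycles on 195: each ℓ→(−1)^(ℓ−1), product (−1)^157 = -1.

-1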